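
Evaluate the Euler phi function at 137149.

Factor: 137149 = 23 · 67 · 89.
φ(137149) = (23−1) · (67−1) · (89−1) = 22 · 66 · 88 = 127776.

127776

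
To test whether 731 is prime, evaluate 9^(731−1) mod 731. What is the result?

13

9^1 ≡ 9 (mod 731)
9^2 ≡ 9^2 = 81 ≡ 81 (mod 731)
9^4 ≡ 81^2 = 6561 ≡ 713 (mod 731)
9^8 ≡ 713^2 = 508369 ≡ 324 (mod 731)
9^16 ≡ 324^2 = 104976 ≡ 443 (mod 731)
9^32 ≡ 443^2 = 196249 ≡ 341 (mod 731)
9^64 ≡ 341^2 = 116281 ≡ 52 (mod 731)
9^128 ≡ 52^2 = 2704 ≡ 511 (mod 731)
9^256 ≡ 511^2 = 261121 ≡ 154 (mod 731)
9^512 ≡ 154^2 = 23716 ≡ 324 (mod 731)
730 = 512 + 128 + 64 + 16 + 8 + 2 in binary powers of 2.
So 9^730 ≡ 324 · 511 · 52 · 443 · 324 · 81 ≡ 13 (mod 731).
Since 13 ≠ 1, base 9 is a Fermat witness: 731 is composite.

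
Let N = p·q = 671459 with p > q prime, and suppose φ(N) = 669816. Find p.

φ(n) = (p−1)(q−1) = n − (p+q) + 1, so p + q = 671459 − 669816 + 1 = 1644.
p and q are the roots of t² − 1644t + 671459 = 0.
Discriminant: 1644² − 4·671459 = 2702736 − 2685836 = 16900; √16900 = 130.
q = (1644 − 130)/2 = 757, p = (1644 + 130)/2 = 887.
Check: 757 · 887 = 671459.

887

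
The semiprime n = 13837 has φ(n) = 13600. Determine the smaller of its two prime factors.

101

φ(n) = (p−1)(q−1) = n − (p+q) + 1, so p + q = 13837 − 13600 + 1 = 238.
p and q are the roots of t² − 238t + 13837 = 0.
Discriminant: 238² − 4·13837 = 56644 − 55348 = 1296; √1296 = 36.
q = (238 − 36)/2 = 101, p = (238 + 36)/2 = 137.
Check: 101 · 137 = 13837.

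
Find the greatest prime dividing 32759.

47

32759 = 17 · 1927
1927 = 41 · 47
47 is prime.
So 32759 = 17 · 41 · 47; the largest prime factor is 47.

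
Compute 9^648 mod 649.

454

9^1 ≡ 9 (mod 649)
9^2 ≡ 9^2 = 81 ≡ 81 (mod 649)
9^4 ≡ 81^2 = 6561 ≡ 71 (mod 649)
9^8 ≡ 71^2 = 5041 ≡ 498 (mod 649)
9^16 ≡ 498^2 = 248004 ≡ 86 (mod 649)
9^32 ≡ 86^2 = 7396 ≡ 257 (mod 649)
9^64 ≡ 257^2 = 66049 ≡ 500 (mod 649)
9^128 ≡ 500^2 = 250000 ≡ 135 (mod 649)
9^256 ≡ 135^2 = 18225 ≡ 53 (mod 649)
9^512 ≡ 53^2 = 2809 ≡ 213 (mod 649)
648 = 512 + 128 + 8 in binary powers of 2.
So 9^648 ≡ 213 · 135 · 498 ≡ 454 (mod 649).
Since 454 ≠ 1, base 9 is a Fermat witness: 649 is composite.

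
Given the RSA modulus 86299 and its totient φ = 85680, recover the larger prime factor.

φ(n) = (p−1)(q−1) = n − (p+q) + 1, so p + q = 86299 − 85680 + 1 = 620.
p and q are the roots of t² − 620t + 86299 = 0.
Discriminant: 620² − 4·86299 = 384400 − 345196 = 39204; √39204 = 198.
q = (620 − 198)/2 = 211, p = (620 + 198)/2 = 409.
Check: 211 · 409 = 86299.

409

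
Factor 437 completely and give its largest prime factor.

23

437 = 19 · 23
23 is prime.
So 437 = 19 · 23; the largest prime factor is 23.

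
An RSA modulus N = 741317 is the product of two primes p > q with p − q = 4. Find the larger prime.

863

Since p = q + 4, we have 741317 = q(q + 4), so q² + 4q − 741317 = 0.
Discriminant: 4² + 4·741317 = 16 + 2965268 = 2965284; √2965284 = 1722.
q = (−4 + 1722)/2 = 859, and p = q + 4 = 863.
Check: 859 · 863 = 741317.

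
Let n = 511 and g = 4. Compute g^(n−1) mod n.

8

4^1 ≡ 4 (mod 511)
4^2 ≡ 4^2 = 16 ≡ 16 (mod 511)
4^4 ≡ 16^2 = 256 ≡ 256 (mod 511)
4^8 ≡ 256^2 = 65536 ≡ 128 (mod 511)
4^16 ≡ 128^2 = 16384 ≡ 32 (mod 511)
4^32 ≡ 32^2 = 1024 ≡ 2 (mod 511)
4^64 ≡ 2^2 = 4 ≡ 4 (mod 511)
4^128 ≡ 4^2 = 16 ≡ 16 (mod 511)
4^256 ≡ 16^2 = 256 ≡ 256 (mod 511)
510 = 256 + 128 + 64 + 32 + 16 + 8 + 4 + 2 in binary powers of 2.
So 4^510 ≡ 256 · 16 · 4 · 2 · 32 · 128 · 256 · 16 ≡ 8 (mod 511).
Since 8 ≠ 1, base 4 is a Fermat witness: 511 is composite.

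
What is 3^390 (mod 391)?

151

3^1 ≡ 3 (mod 391)
3^2 ≡ 3^2 = 9 ≡ 9 (mod 391)
3^4 ≡ 9^2 = 81 ≡ 81 (mod 391)
3^8 ≡ 81^2 = 6561 ≡ 305 (mod 391)
3^16 ≡ 305^2 = 93025 ≡ 358 (mod 391)
3^32 ≡ 358^2 = 128164 ≡ 307 (mod 391)
3^64 ≡ 307^2 = 94249 ≡ 18 (mod 391)
3^128 ≡ 18^2 = 324 ≡ 324 (mod 391)
3^256 ≡ 324^2 = 104976 ≡ 188 (mod 391)
390 = 256 + 128 + 4 + 2 in binary powers of 2.
So 3^390 ≡ 188 · 324 · 81 · 9 ≡ 151 (mod 391).
Since 151 ≠ 1, base 3 is a Fermat witness: 391 is composite.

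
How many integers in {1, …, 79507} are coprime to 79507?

Factor: 79507 = 43^3.
φ(79507) = 43^2·(43−1) = 77658.

77658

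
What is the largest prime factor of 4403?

37

4403 = 7 · 629
629 = 17 · 37
37 is prime.
So 4403 = 7 · 17 · 37; the largest prime factor is 37.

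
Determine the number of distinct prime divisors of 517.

2

517 = 11 · 47
517 = 11 · 47, which has 2 distinct prime factors.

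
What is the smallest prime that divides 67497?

3

67497 is odd.
Digit sum 33, divisible by 3.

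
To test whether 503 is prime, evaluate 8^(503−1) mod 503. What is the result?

1

8^1 ≡ 8 (mod 503)
8^2 ≡ 8^2 = 64 ≡ 64 (mod 503)
8^4 ≡ 64^2 = 4096 ≡ 72 (mod 503)
8^8 ≡ 72^2 = 5184 ≡ 154 (mod 503)
8^16 ≡ 154^2 = 23716 ≡ 75 (mod 503)
8^32 ≡ 75^2 = 5625 ≡ 92 (mod 503)
8^64 ≡ 92^2 = 8464 ≡ 416 (mod 503)
8^128 ≡ 416^2 = 173056 ≡ 24 (mod 503)
8^256 ≡ 24^2 = 576 ≡ 73 (mod 503)
502 = 256 + 128 + 64 + 32 + 16 + 4 + 2 in binary powers of 2.
So 8^502 ≡ 73 · 24 · 416 · 92 · 75 · 72 · 64 ≡ 1 (mod 503).
Since the result is 1, base 8 gives no evidence that 503 is composite.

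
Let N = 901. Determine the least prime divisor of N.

901 is odd.
Digit sum 10, not divisible by 3.
Ends in 1: not divisible by 5.
7: 901 = 7·128 + 5
11: 901 = 11·81 + 10
13: 901 = 13·69 + 4
17: 901 = 17·53

17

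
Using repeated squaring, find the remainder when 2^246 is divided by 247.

220

2^1 ≡ 2 (mod 247)
2^2 ≡ 2^2 = 4 ≡ 4 (mod 247)
2^4 ≡ 4^2 = 16 ≡ 16 (mod 247)
2^8 ≡ 16^2 = 256 ≡ 9 (mod 247)
2^16 ≡ 9^2 = 81 ≡ 81 (mod 247)
2^32 ≡ 81^2 = 6561 ≡ 139 (mod 247)
2^64 ≡ 139^2 = 19321 ≡ 55 (mod 247)
2^128 ≡ 55^2 = 3025 ≡ 61 (mod 247)
246 = 128 + 64 + 32 + 16 + 4 + 2 in binary powers of 2.
So 2^246 ≡ 61 · 55 · 139 · 81 · 16 · 4 ≡ 220 (mod 247).
Since 220 ≠ 1, base 2 is a Fermat witness: 247 is composite.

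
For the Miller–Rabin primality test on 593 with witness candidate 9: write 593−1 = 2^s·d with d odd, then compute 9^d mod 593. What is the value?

392

593 − 1 = 592 = 2^4 · 37, so d = 37.
9^1 ≡ 9 (mod 593)
9^2 ≡ 9^2 = 81 ≡ 81 (mod 593)
9^4 ≡ 81^2 = 6561 ≡ 38 (mod 593)
9^8 ≡ 38^2 = 1444 ≡ 258 (mod 593)
9^16 ≡ 258^2 = 66564 ≡ 148 (mod 593)
9^32 ≡ 148^2 = 21904 ≡ 556 (mod 593)
37 = 32 + 4 + 1 in binary powers of 2.
So 9^37 ≡ 556 · 38 · 9 ≡ 392 (mod 593).
Squaring chain: 392 → 77 → 592 → 1; reaches −1, so base 9 does not prove 593 composite.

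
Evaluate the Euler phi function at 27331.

27000

Factor: 27331 = 151 · 181.
φ(27331) = (151−1) · (181−1) = 150 · 180 = 27000.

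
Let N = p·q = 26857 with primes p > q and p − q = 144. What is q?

Since p = q + 144, we have 26857 = q(q + 144), so q² + 144q − 26857 = 0.
Discriminant: 144² + 4·26857 = 20736 + 107428 = 128164; √128164 = 358.
q = (−144 + 358)/2 = 107, and p = q + 144 = 251.
Check: 107 · 251 = 26857.

107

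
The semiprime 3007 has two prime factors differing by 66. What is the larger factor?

97

Since p = q + 66, we have 3007 = q(q + 66), so q² + 66q − 3007 = 0.
Discriminant: 66² + 4·3007 = 4356 + 12028 = 16384; √16384 = 128.
q = (−66 + 128)/2 = 31, and p = q + 66 = 97.
Check: 31 · 97 = 3007.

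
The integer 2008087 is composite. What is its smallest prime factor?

2008087 is odd.
Digit sum 25, not divisible by 3.
Ends in 7: not divisible by 5.
7: 2008087 = 7·286869 + 4
11: 2008087 = 11·182553 + 4
13: 2008087 = 13·154468 + 3
17: 2008087 = 17·118122 + 13
19: 2008087 = 19·105688 + 15
23: 2008087 = 23·87308 + 3
29: 2008087 = 29·69244 + 11
31: 2008087 = 31·64777

31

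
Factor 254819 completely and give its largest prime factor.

97

254819 = 37 · 6887
6887 = 71 · 97
97 is prime.
So 254819 = 37 · 71 · 97; the largest prime factor is 97.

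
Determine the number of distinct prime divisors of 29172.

5

29172 = 2^2 · 7293
7293 = 3 · 2431
2431 = 11 · 221
221 = 13 · 17
29172 = 2^2 · 3 · 11 · 13 · 17, which has 5 distinct prime factors.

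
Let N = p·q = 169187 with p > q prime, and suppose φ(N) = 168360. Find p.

φ(n) = (p−1)(q−1) = n − (p+q) + 1, so p + q = 169187 − 168360 + 1 = 828.
p and q are the roots of t² − 828t + 169187 = 0.
Discriminant: 828² − 4·169187 = 685584 − 676748 = 8836; √8836 = 94.
q = (828 − 94)/2 = 367, p = (828 + 94)/2 = 461.
Check: 367 · 461 = 169187.

461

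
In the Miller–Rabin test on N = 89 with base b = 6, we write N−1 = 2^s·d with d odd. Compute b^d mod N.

89 − 1 = 88 = 2^3 · 11, so d = 11.
6^1 ≡ 6 (mod 89)
6^2 ≡ 6^2 = 36 ≡ 36 (mod 89)
6^4 ≡ 36^2 = 1296 ≡ 50 (mod 89)
6^8 ≡ 50^2 = 2500 ≡ 8 (mod 89)
11 = 8 + 2 + 1 in binary powers of 2.
So 6^11 ≡ 8 · 36 · 6 ≡ 37 (mod 89).
Squaring chain: 37 → 34 → 88; reaches −1, so base 6 does not prove 89 composite.

37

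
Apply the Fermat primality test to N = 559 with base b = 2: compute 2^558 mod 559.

2^1 ≡ 2 (mod 559)
2^2 ≡ 2^2 = 4 ≡ 4 (mod 559)
2^4 ≡ 4^2 = 16 ≡ 16 (mod 559)
2^8 ≡ 16^2 = 256 ≡ 256 (mod 559)
2^16 ≡ 256^2 = 65536 ≡ 133 (mod 559)
2^32 ≡ 133^2 = 17689 ≡ 360 (mod 559)
2^64 ≡ 360^2 = 129600 ≡ 471 (mod 559)
2^128 ≡ 471^2 = 221841 ≡ 477 (mod 559)
2^256 ≡ 477^2 = 227529 ≡ 16 (mod 559)
2^512 ≡ 16^2 = 256 ≡ 256 (mod 559)
558 = 512 + 32 + 8 + 4 + 2 in binary powers of 2.
So 2^558 ≡ 256 · 360 · 256 · 16 · 4 ≡ 441 (mod 559).
Since 441 ≠ 1, base 2 is a Fermat witness: 559 is composite.

441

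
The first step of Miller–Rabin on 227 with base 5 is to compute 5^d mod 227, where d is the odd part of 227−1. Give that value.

226

227 − 1 = 226 = 2^1 · 113, so d = 113.
5^1 ≡ 5 (mod 227)
5^2 ≡ 5^2 = 25 ≡ 25 (mod 227)
5^4 ≡ 25^2 = 625 ≡ 171 (mod 227)
5^8 ≡ 171^2 = 29241 ≡ 185 (mod 227)
5^16 ≡ 185^2 = 34225 ≡ 175 (mod 227)
5^32 ≡ 175^2 = 30625 ≡ 207 (mod 227)
5^64 ≡ 207^2 = 42849 ≡ 173 (mod 227)
113 = 64 + 32 + 16 + 1 in binary powers of 2.
So 5^113 ≡ 173 · 207 · 175 · 5 ≡ 226 (mod 227).
Since 5^d ≡ 226 (mod 227), base 5 does not prove 227 composite.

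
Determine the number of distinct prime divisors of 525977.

3

525977 = 19^2 · 1457
1457 = 31 · 47
525977 = 19^2 · 31 · 47, which has 3 distinct prime factors.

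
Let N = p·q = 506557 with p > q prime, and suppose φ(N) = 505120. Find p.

821

φ(n) = (p−1)(q−1) = n − (p+q) + 1, so p + q = 506557 − 505120 + 1 = 1438.
p and q are the roots of t² − 1438t + 506557 = 0.
Discriminant: 1438² − 4·506557 = 2067844 − 2026228 = 41616; √41616 = 204.
q = (1438 − 204)/2 = 617, p = (1438 + 204)/2 = 821.
Check: 617 · 821 = 506557.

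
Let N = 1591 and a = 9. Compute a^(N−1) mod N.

9^1 ≡ 9 (mod 1591)
9^2 ≡ 9^2 = 81 ≡ 81 (mod 1591)
9^4 ≡ 81^2 = 6561 ≡ 197 (mod 1591)
9^8 ≡ 197^2 = 38809 ≡ 625 (mod 1591)
9^16 ≡ 625^2 = 390625 ≡ 830 (mod 1591)
9^32 ≡ 830^2 = 688900 ≡ 1588 (mod 1591)
9^64 ≡ 1588^2 = 2521744 ≡ 9 (mod 1591)
9^128 ≡ 9^2 = 81 ≡ 81 (mod 1591)
9^256 ≡ 81^2 = 6561 ≡ 197 (mod 1591)
9^512 ≡ 197^2 = 38809 ≡ 625 (mod 1591)
9^1024 ≡ 625^2 = 390625 ≡ 830 (mod 1591)
1590 = 1024 + 512 + 32 + 16 + 4 + 2 in binary powers of 2.
So 9^1590 ≡ 830 · 625 · 1588 · 830 · 197 · 81 ≡ 269 (mod 1591).
Since 269 ≠ 1, base 9 is a Fermat witness: 1591 is composite.

269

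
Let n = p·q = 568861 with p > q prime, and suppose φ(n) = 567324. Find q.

φ(n) = (p−1)(q−1) = n − (p+q) + 1, so p + q = 568861 − 567324 + 1 = 1538.
p and q are the roots of t² − 1538t + 568861 = 0.
Discriminant: 1538² − 4·568861 = 2365444 − 2275444 = 90000; √90000 = 300.
q = (1538 − 300)/2 = 619, p = (1538 + 300)/2 = 919.
Check: 619 · 919 = 568861.

619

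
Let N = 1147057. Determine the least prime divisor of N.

1147057 is odd.
Digit sum 25, not divisible by 3.
Ends in 7: not divisible by 5.
7: 1147057 = 7·163865 + 2
11: 1147057 = 11·104277 + 10
13: 1147057 = 13·88235 + 2
17: 1147057 = 17·67473 + 16
19: 1147057 = 19·60371 + 8
23: 1147057 = 23·49872 + 1
29: 1147057 = 29·39553 + 20
31: 1147057 = 31·37001 + 26
37: 1147057 = 37·31001 + 20
41: 1147057 = 41·27977

41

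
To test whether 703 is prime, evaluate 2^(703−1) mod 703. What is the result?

628

2^1 ≡ 2 (mod 703)
2^2 ≡ 2^2 = 4 ≡ 4 (mod 703)
2^4 ≡ 4^2 = 16 ≡ 16 (mod 703)
2^8 ≡ 16^2 = 256 ≡ 256 (mod 703)
2^16 ≡ 256^2 = 65536 ≡ 157 (mod 703)
2^32 ≡ 157^2 = 24649 ≡ 44 (mod 703)
2^64 ≡ 44^2 = 1936 ≡ 530 (mod 703)
2^128 ≡ 530^2 = 280900 ≡ 403 (mod 703)
2^256 ≡ 403^2 = 162409 ≡ 16 (mod 703)
2^512 ≡ 16^2 = 256 ≡ 256 (mod 703)
702 = 512 + 128 + 32 + 16 + 8 + 4 + 2 in binary powers of 2.
So 2^702 ≡ 256 · 403 · 44 · 157 · 256 · 16 · 4 ≡ 628 (mod 703).
Since 628 ≠ 1, base 2 is a Fermat witness: 703 is composite.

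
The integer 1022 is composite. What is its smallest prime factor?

1022 is even: 2 divides it.

2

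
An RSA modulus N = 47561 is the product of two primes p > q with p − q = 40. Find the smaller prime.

199

Since p = q + 40, we have 47561 = q(q + 40), so q² + 40q − 47561 = 0.
Discriminant: 40² + 4·47561 = 1600 + 190244 = 191844; √191844 = 438.
q = (−40 + 438)/2 = 199, and p = q + 40 = 239.
Check: 199 · 239 = 47561.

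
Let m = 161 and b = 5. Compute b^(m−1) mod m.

5^1 ≡ 5 (mod 161)
5^2 ≡ 5^2 = 25 ≡ 25 (mod 161)
5^4 ≡ 25^2 = 625 ≡ 142 (mod 161)
5^8 ≡ 142^2 = 20164 ≡ 39 (mod 161)
5^16 ≡ 39^2 = 1521 ≡ 72 (mod 161)
5^32 ≡ 72^2 = 5184 ≡ 32 (mod 161)
5^64 ≡ 32^2 = 1024 ≡ 58 (mod 161)
5^128 ≡ 58^2 = 3364 ≡ 144 (mod 161)
160 = 128 + 32 in binary powers of 2.
So 5^160 ≡ 144 · 32 ≡ 100 (mod 161).
Since 100 ≠ 1, base 5 is a Fermat witness: 161 is composite.

100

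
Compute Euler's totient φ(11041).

10800

Factor: 11041 = 61 · 181.
φ(11041) = (61−1) · (181−1) = 60 · 180 = 10800.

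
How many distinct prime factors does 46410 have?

6

46410 = 2 · 23205
23205 = 3 · 7735
7735 = 5 · 1547
1547 = 7 · 221
221 = 13 · 17
46410 = 2 · 3 · 5 · 7 · 13 · 17, which has 6 distinct prime factors.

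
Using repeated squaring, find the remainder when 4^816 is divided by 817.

600

4^1 ≡ 4 (mod 817)
4^2 ≡ 4^2 = 16 ≡ 16 (mod 817)
4^4 ≡ 16^2 = 256 ≡ 256 (mod 817)
4^8 ≡ 256^2 = 65536 ≡ 176 (mod 817)
4^16 ≡ 176^2 = 30976 ≡ 747 (mod 817)
4^32 ≡ 747^2 = 558009 ≡ 815 (mod 817)
4^64 ≡ 815^2 = 664225 ≡ 4 (mod 817)
4^128 ≡ 4^2 = 16 ≡ 16 (mod 817)
4^256 ≡ 16^2 = 256 ≡ 256 (mod 817)
4^512 ≡ 256^2 = 65536 ≡ 176 (mod 817)
816 = 512 + 256 + 32 + 16 in binary powers of 2.
So 4^816 ≡ 176 · 256 · 815 · 747 ≡ 600 (mod 817).
Since 600 ≠ 1, base 4 is a Fermat witness: 817 is composite.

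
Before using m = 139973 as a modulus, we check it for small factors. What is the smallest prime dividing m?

19

139973 is odd.
Digit sum 32, not divisible by 3.
Ends in 3: not divisible by 5.
7: 139973 = 7·19996 + 1
11: 139973 = 11·12724 + 9
13: 139973 = 13·10767 + 2
17: 139973 = 17·8233 + 12
19: 139973 = 19·7367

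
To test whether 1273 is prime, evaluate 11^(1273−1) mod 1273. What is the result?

11^1 ≡ 11 (mod 1273)
11^2 ≡ 11^2 = 121 ≡ 121 (mod 1273)
11^4 ≡ 121^2 = 14641 ≡ 638 (mod 1273)
11^8 ≡ 638^2 = 407044 ≡ 957 (mod 1273)
11^16 ≡ 957^2 = 915849 ≡ 562 (mod 1273)
11^32 ≡ 562^2 = 315844 ≡ 140 (mod 1273)
11^64 ≡ 140^2 = 19600 ≡ 505 (mod 1273)
11^128 ≡ 505^2 = 255025 ≡ 425 (mod 1273)
11^256 ≡ 425^2 = 180625 ≡ 1132 (mod 1273)
11^512 ≡ 1132^2 = 1281424 ≡ 786 (mod 1273)
11^1024 ≡ 786^2 = 617796 ≡ 391 (mod 1273)
1272 = 1024 + 128 + 64 + 32 + 16 + 8 in binary powers of 2.
So 11^1272 ≡ 391 · 425 · 505 · 140 · 562 · 957 ≡ 533 (mod 1273).
Since 533 ≠ 1, base 11 is a Fermat witness: 1273 is composite.

533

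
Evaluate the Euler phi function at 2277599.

2223936

Factor: 2277599 = 89 · 157 · 163.
φ(2277599) = (89−1) · (157−1) · (163−1) = 88 · 156 · 162 = 2223936.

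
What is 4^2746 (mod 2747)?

4^1 ≡ 4 (mod 2747)
4^2 ≡ 4^2 = 16 ≡ 16 (mod 2747)
4^4 ≡ 16^2 = 256 ≡ 256 (mod 2747)
4^8 ≡ 256^2 = 65536 ≡ 2355 (mod 2747)
4^16 ≡ 2355^2 = 5546025 ≡ 2579 (mod 2747)
4^32 ≡ 2579^2 = 6651241 ≡ 754 (mod 2747)
4^64 ≡ 754^2 = 568516 ≡ 2634 (mod 2747)
4^128 ≡ 2634^2 = 6937956 ≡ 1781 (mod 2747)
4^256 ≡ 1781^2 = 3171961 ≡ 1923 (mod 2747)
4^512 ≡ 1923^2 = 3697929 ≡ 467 (mod 2747)
4^1024 ≡ 467^2 = 218089 ≡ 1076 (mod 2747)
4^2048 ≡ 1076^2 = 1157776 ≡ 1289 (mod 2747)
2746 = 2048 + 512 + 128 + 32 + 16 + 8 + 2 in binary powers of 2.
So 4^2746 ≡ 1289 · 467 · 1781 · 754 · 2579 · 2355 · 16 ≡ 2046 (mod 2747).
Since 2046 ≠ 1, base 4 is a Fermat witness: 2747 is composite.

2046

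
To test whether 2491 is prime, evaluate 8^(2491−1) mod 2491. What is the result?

1811

8^1 ≡ 8 (mod 2491)
8^2 ≡ 8^2 = 64 ≡ 64 (mod 2491)
8^4 ≡ 64^2 = 4096 ≡ 1605 (mod 2491)
8^8 ≡ 1605^2 = 2576025 ≡ 331 (mod 2491)
8^16 ≡ 331^2 = 109561 ≡ 2448 (mod 2491)
8^32 ≡ 2448^2 = 5992704 ≡ 1849 (mod 2491)
8^64 ≡ 1849^2 = 3418801 ≡ 1149 (mod 2491)
8^128 ≡ 1149^2 = 1320201 ≡ 2462 (mod 2491)
8^256 ≡ 2462^2 = 6061444 ≡ 841 (mod 2491)
8^512 ≡ 841^2 = 707281 ≡ 2328 (mod 2491)
8^1024 ≡ 2328^2 = 5419584 ≡ 1659 (mod 2491)
8^2048 ≡ 1659^2 = 2752281 ≡ 2217 (mod 2491)
2490 = 2048 + 256 + 128 + 32 + 16 + 8 + 2 in binary powers of 2.
So 8^2490 ≡ 2217 · 841 · 2462 · 1849 · 2448 · 331 · 64 ≡ 1811 (mod 2491).
Since 1811 ≠ 1, base 8 is a Fermat witness: 2491 is composite.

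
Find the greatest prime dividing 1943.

1943 = 29 · 67
67 is prime.
So 1943 = 29 · 67; the largest prime factor is 67.

67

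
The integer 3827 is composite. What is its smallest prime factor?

3827 is odd.
Digit sum 20, not divisible by 3.
Ends in 7: not divisible by 5.
7: 3827 = 7·546 + 5
11: 3827 = 11·347 + 10
13: 3827 = 13·294 + 5
17: 3827 = 17·225 + 2
19: 3827 = 19·201 + 8
23: 3827 = 23·166 + 9
29: 3827 = 29·131 + 28
31: 3827 = 31·123 + 14
37: 3827 = 37·103 + 16
41: 3827 = 41·93 + 14
43: 3827 = 43·89

43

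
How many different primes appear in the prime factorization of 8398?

4

8398 = 2 · 4199
4199 = 13 · 323
323 = 17 · 19
8398 = 2 · 13 · 17 · 19, which has 4 distinct prime factors.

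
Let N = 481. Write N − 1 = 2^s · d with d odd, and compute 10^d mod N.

38

481 − 1 = 480 = 2^5 · 15, so d = 15.
10^1 ≡ 10 (mod 481)
10^2 ≡ 10^2 = 100 ≡ 100 (mod 481)
10^4 ≡ 100^2 = 10000 ≡ 380 (mod 481)
10^8 ≡ 380^2 = 144400 ≡ 100 (mod 481)
15 = 8 + 4 + 2 + 1 in binary powers of 2.
So 10^15 ≡ 100 · 380 · 100 · 10 ≡ 38 (mod 481).
Squaring chain: 38 → 1 → 1 → 1 → 1; never reaches −1, so base 10 is a Miller–Rabin witness that 481 is composite.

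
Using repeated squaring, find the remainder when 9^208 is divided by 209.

9^1 ≡ 9 (mod 209)
9^2 ≡ 9^2 = 81 ≡ 81 (mod 209)
9^4 ≡ 81^2 = 6561 ≡ 82 (mod 209)
9^8 ≡ 82^2 = 6724 ≡ 36 (mod 209)
9^16 ≡ 36^2 = 1296 ≡ 42 (mod 209)
9^32 ≡ 42^2 = 1764 ≡ 92 (mod 209)
9^64 ≡ 92^2 = 8464 ≡ 104 (mod 209)
9^128 ≡ 104^2 = 10816 ≡ 157 (mod 209)
208 = 128 + 64 + 16 in binary powers of 2.
So 9^208 ≡ 157 · 104 · 42 ≡ 47 (mod 209).
Since 47 ≠ 1, base 9 is a Fermat witness: 209 is composite.

47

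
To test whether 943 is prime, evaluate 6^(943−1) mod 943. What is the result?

210

6^1 ≡ 6 (mod 943)
6^2 ≡ 6^2 = 36 ≡ 36 (mod 943)
6^4 ≡ 36^2 = 1296 ≡ 353 (mod 943)
6^8 ≡ 353^2 = 124609 ≡ 133 (mod 943)
6^16 ≡ 133^2 = 17689 ≡ 715 (mod 943)
6^32 ≡ 715^2 = 511225 ≡ 119 (mod 943)
6^64 ≡ 119^2 = 14161 ≡ 16 (mod 943)
6^128 ≡ 16^2 = 256 ≡ 256 (mod 943)
6^256 ≡ 256^2 = 65536 ≡ 469 (mod 943)
6^512 ≡ 469^2 = 219961 ≡ 242 (mod 943)
942 = 512 + 256 + 128 + 32 + 8 + 4 + 2 in binary powers of 2.
So 6^942 ≡ 242 · 469 · 256 · 119 · 133 · 353 · 36 ≡ 210 (mod 943).
Since 210 ≠ 1, base 6 is a Fermat witness: 943 is composite.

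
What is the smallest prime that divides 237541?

17

237541 is odd.
Digit sum 22, not divisible by 3.
Ends in 1: not divisible by 5.
7: 237541 = 7·33934 + 3
11: 237541 = 11·21594 + 7
13: 237541 = 13·18272 + 5
17: 237541 = 17·13973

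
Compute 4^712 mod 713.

4^1 ≡ 4 (mod 713)
4^2 ≡ 4^2 = 16 ≡ 16 (mod 713)
4^4 ≡ 16^2 = 256 ≡ 256 (mod 713)
4^8 ≡ 256^2 = 65536 ≡ 653 (mod 713)
4^16 ≡ 653^2 = 426409 ≡ 35 (mod 713)
4^32 ≡ 35^2 = 1225 ≡ 512 (mod 713)
4^64 ≡ 512^2 = 262144 ≡ 473 (mod 713)
4^128 ≡ 473^2 = 223729 ≡ 560 (mod 713)
4^256 ≡ 560^2 = 313600 ≡ 593 (mod 713)
4^512 ≡ 593^2 = 351649 ≡ 140 (mod 713)
712 = 512 + 128 + 64 + 8 in binary powers of 2.
So 4^712 ≡ 140 · 560 · 473 · 653 ≡ 78 (mod 713).
Since 78 ≠ 1, base 4 is a Fermat witness: 713 is composite.

78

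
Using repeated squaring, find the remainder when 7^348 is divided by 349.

7^1 ≡ 7 (mod 349)
7^2 ≡ 7^2 = 49 ≡ 49 (mod 349)
7^4 ≡ 49^2 = 2401 ≡ 307 (mod 349)
7^8 ≡ 307^2 = 94249 ≡ 19 (mod 349)
7^16 ≡ 19^2 = 361 ≡ 12 (mod 349)
7^32 ≡ 12^2 = 144 ≡ 144 (mod 349)
7^64 ≡ 144^2 = 20736 ≡ 145 (mod 349)
7^128 ≡ 145^2 = 21025 ≡ 85 (mod 349)
7^256 ≡ 85^2 = 7225 ≡ 245 (mod 349)
348 = 256 + 64 + 16 + 8 + 4 in binary powers of 2.
So 7^348 ≡ 245 · 145 · 12 · 19 · 307 ≡ 1 (mod 349).
Since the result is 1, base 7 gives no evidence that 349 is composite.

1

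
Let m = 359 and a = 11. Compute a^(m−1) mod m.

1

11^1 ≡ 11 (mod 359)
11^2 ≡ 11^2 = 121 ≡ 121 (mod 359)
11^4 ≡ 121^2 = 14641 ≡ 281 (mod 359)
11^8 ≡ 281^2 = 78961 ≡ 340 (mod 359)
11^16 ≡ 340^2 = 115600 ≡ 2 (mod 359)
11^32 ≡ 2^2 = 4 ≡ 4 (mod 359)
11^64 ≡ 4^2 = 16 ≡ 16 (mod 359)
11^128 ≡ 16^2 = 256 ≡ 256 (mod 359)
11^256 ≡ 256^2 = 65536 ≡ 198 (mod 359)
358 = 256 + 64 + 32 + 4 + 2 in binary powers of 2.
So 11^358 ≡ 198 · 16 · 4 · 281 · 121 ≡ 1 (mod 359).
Since the result is 1, base 11 gives no evidence that 359 is composite.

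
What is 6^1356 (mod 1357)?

1090

6^1 ≡ 6 (mod 1357)
6^2 ≡ 6^2 = 36 ≡ 36 (mod 1357)
6^4 ≡ 36^2 = 1296 ≡ 1296 (mod 1357)
6^8 ≡ 1296^2 = 1679616 ≡ 1007 (mod 1357)
6^16 ≡ 1007^2 = 1014049 ≡ 370 (mod 1357)
6^32 ≡ 370^2 = 136900 ≡ 1200 (mod 1357)
6^64 ≡ 1200^2 = 1440000 ≡ 223 (mod 1357)
6^128 ≡ 223^2 = 49729 ≡ 877 (mod 1357)
6^256 ≡ 877^2 = 769129 ≡ 1067 (mod 1357)
6^512 ≡ 1067^2 = 1138489 ≡ 1323 (mod 1357)
6^1024 ≡ 1323^2 = 1750329 ≡ 1156 (mod 1357)
1356 = 1024 + 256 + 64 + 8 + 4 in binary powers of 2.
So 6^1356 ≡ 1156 · 1067 · 223 · 1007 · 1296 ≡ 1090 (mod 1357).
Since 1090 ≠ 1, base 6 is a Fermat witness: 1357 is composite.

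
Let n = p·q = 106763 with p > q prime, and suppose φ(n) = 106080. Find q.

241

φ(n) = (p−1)(q−1) = n − (p+q) + 1, so p + q = 106763 − 106080 + 1 = 684.
p and q are the roots of t² − 684t + 106763 = 0.
Discriminant: 684² − 4·106763 = 467856 − 427052 = 40804; √40804 = 202.
q = (684 − 202)/2 = 241, p = (684 + 202)/2 = 443.
Check: 241 · 443 = 106763.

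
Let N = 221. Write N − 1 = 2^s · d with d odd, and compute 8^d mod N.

221 − 1 = 220 = 2^2 · 55, so d = 55.
8^1 ≡ 8 (mod 221)
8^2 ≡ 8^2 = 64 ≡ 64 (mod 221)
8^4 ≡ 64^2 = 4096 ≡ 118 (mod 221)
8^8 ≡ 118^2 = 13924 ≡ 1 (mod 221)
8^16 ≡ 1^2 = 1 ≡ 1 (mod 221)
8^32 ≡ 1^2 = 1 ≡ 1 (mod 221)
55 = 32 + 16 + 4 + 2 + 1 in binary powers of 2.
So 8^55 ≡ 1 · 1 · 118 · 64 · 8 ≡ 83 (mod 221).
Squaring chain: 83 → 38; never reaches −1, so base 8 is a Miller–Rabin witness that 221 is composite.

83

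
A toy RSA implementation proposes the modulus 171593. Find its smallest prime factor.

29

171593 is odd.
Digit sum 26, not divisible by 3.
Ends in 3: not divisible by 5.
7: 171593 = 7·24513 + 2
11: 171593 = 11·15599 + 4
13: 171593 = 13·13199 + 6
17: 171593 = 17·10093 + 12
19: 171593 = 19·9031 + 4
23: 171593 = 23·7460 + 13
29: 171593 = 29·5917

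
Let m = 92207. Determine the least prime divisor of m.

92207 is odd.
Digit sum 20, not divisible by 3.
Ends in 7: not divisible by 5.
7: 92207 = 7·13172 + 3
11: 92207 = 11·8382 + 5
13: 92207 = 13·7092 + 11
17: 92207 = 17·5423 + 16
19: 92207 = 19·4853

19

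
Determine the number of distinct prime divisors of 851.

2

851 = 23 · 37
851 = 23 · 37, which has 2 distinct prime factors.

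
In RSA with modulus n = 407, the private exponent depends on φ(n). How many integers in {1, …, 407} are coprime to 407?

Factor: 407 = 11 · 37.
φ(407) = (11−1) · (37−1) = 10 · 36 = 360.

360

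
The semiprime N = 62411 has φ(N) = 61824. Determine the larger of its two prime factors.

φ(n) = (p−1)(q−1) = n − (p+q) + 1, so p + q = 62411 − 61824 + 1 = 588.
p and q are the roots of t² − 588t + 62411 = 0.
Discriminant: 588² − 4·62411 = 345744 − 249644 = 96100; √96100 = 310.
q = (588 − 310)/2 = 139, p = (588 + 310)/2 = 449.
Check: 139 · 449 = 62411.

449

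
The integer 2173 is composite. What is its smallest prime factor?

2173 is odd.
Digit sum 13, not divisible by 3.
Ends in 3: not divisible by 5.
7: 2173 = 7·310 + 3
11: 2173 = 11·197 + 6
13: 2173 = 13·167 + 2
17: 2173 = 17·127 + 14
19: 2173 = 19·114 + 7
23: 2173 = 23·94 + 11
29: 2173 = 29·74 + 27
31: 2173 = 31·70 + 3
37: 2173 = 37·58 + 27
41: 2173 = 41·53

41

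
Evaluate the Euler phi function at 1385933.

1338624

Factor: 1385933 = 43 · 167 · 193.
φ(1385933) = (43−1) · (167−1) · (193−1) = 42 · 166 · 192 = 1338624.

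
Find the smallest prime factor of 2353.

2353 is odd.
Digit sum 13, not divisible by 3.
Ends in 3: not divisible by 5.
7: 2353 = 7·336 + 1
11: 2353 = 11·213 + 10
13: 2353 = 13·181

13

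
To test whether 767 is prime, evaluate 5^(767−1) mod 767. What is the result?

454

5^1 ≡ 5 (mod 767)
5^2 ≡ 5^2 = 25 ≡ 25 (mod 767)
5^4 ≡ 25^2 = 625 ≡ 625 (mod 767)
5^8 ≡ 625^2 = 390625 ≡ 222 (mod 767)
5^16 ≡ 222^2 = 49284 ≡ 196 (mod 767)
5^32 ≡ 196^2 = 38416 ≡ 66 (mod 767)
5^64 ≡ 66^2 = 4356 ≡ 521 (mod 767)
5^128 ≡ 521^2 = 271441 ≡ 690 (mod 767)
5^256 ≡ 690^2 = 476100 ≡ 560 (mod 767)
5^512 ≡ 560^2 = 313600 ≡ 664 (mod 767)
766 = 512 + 128 + 64 + 32 + 16 + 8 + 4 + 2 in binary powers of 2.
So 5^766 ≡ 664 · 690 · 521 · 66 · 196 · 222 · 625 · 25 ≡ 454 (mod 767).
Since 454 ≠ 1, base 5 is a Fermat witness: 767 is composite.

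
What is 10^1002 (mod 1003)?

461

10^1 ≡ 10 (mod 1003)
10^2 ≡ 10^2 = 100 ≡ 100 (mod 1003)
10^4 ≡ 100^2 = 10000 ≡ 973 (mod 1003)
10^8 ≡ 973^2 = 946729 ≡ 900 (mod 1003)
10^16 ≡ 900^2 = 810000 ≡ 579 (mod 1003)
10^32 ≡ 579^2 = 335241 ≡ 239 (mod 1003)
10^64 ≡ 239^2 = 57121 ≡ 953 (mod 1003)
10^128 ≡ 953^2 = 908209 ≡ 494 (mod 1003)
10^256 ≡ 494^2 = 244036 ≡ 307 (mod 1003)
10^512 ≡ 307^2 = 94249 ≡ 970 (mod 1003)
1002 = 512 + 256 + 128 + 64 + 32 + 8 + 2 in binary powers of 2.
So 10^1002 ≡ 970 · 307 · 494 · 953 · 239 · 900 · 100 ≡ 461 (mod 1003).
Since 461 ≠ 1, base 10 is a Fermat witness: 1003 is composite.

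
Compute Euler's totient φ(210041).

Factor: 210041 = 13 · 107 · 151.
φ(210041) = (13−1) · (107−1) · (151−1) = 12 · 106 · 150 = 190800.

190800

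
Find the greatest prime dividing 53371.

53371 = 19 · 2809
2809 = 53 · 53
53 = 53 · 1
So 53371 = 19 · 53^2; the largest prime factor is 53.

53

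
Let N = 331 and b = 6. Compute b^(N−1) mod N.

1

6^1 ≡ 6 (mod 331)
6^2 ≡ 6^2 = 36 ≡ 36 (mod 331)
6^4 ≡ 36^2 = 1296 ≡ 303 (mod 331)
6^8 ≡ 303^2 = 91809 ≡ 122 (mod 331)
6^16 ≡ 122^2 = 14884 ≡ 320 (mod 331)
6^32 ≡ 320^2 = 102400 ≡ 121 (mod 331)
6^64 ≡ 121^2 = 14641 ≡ 77 (mod 331)
6^128 ≡ 77^2 = 5929 ≡ 302 (mod 331)
6^256 ≡ 302^2 = 91204 ≡ 179 (mod 331)
330 = 256 + 64 + 8 + 2 in binary powers of 2.
So 6^330 ≡ 179 · 77 · 122 · 36 ≡ 1 (mod 331).
Since the result is 1, base 6 gives no evidence that 331 is composite.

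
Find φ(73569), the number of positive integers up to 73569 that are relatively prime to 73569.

48416

Factor: 73569 = 3 · 137 · 179.
φ(73569) = (3−1) · (137−1) · (179−1) = 2 · 136 · 178 = 48416.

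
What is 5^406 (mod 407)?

5^1 ≡ 5 (mod 407)
5^2 ≡ 5^2 = 25 ≡ 25 (mod 407)
5^4 ≡ 25^2 = 625 ≡ 218 (mod 407)
5^8 ≡ 218^2 = 47524 ≡ 312 (mod 407)
5^16 ≡ 312^2 = 97344 ≡ 71 (mod 407)
5^32 ≡ 71^2 = 5041 ≡ 157 (mod 407)
5^64 ≡ 157^2 = 24649 ≡ 229 (mod 407)
5^128 ≡ 229^2 = 52441 ≡ 345 (mod 407)
5^256 ≡ 345^2 = 119025 ≡ 181 (mod 407)
406 = 256 + 128 + 16 + 4 + 2 in binary powers of 2.
So 5^406 ≡ 181 · 345 · 71 · 218 · 25 ≡ 104 (mod 407).
Since 104 ≠ 1, base 5 is a Fermat witness: 407 is composite.

104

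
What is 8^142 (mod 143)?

64

8^1 ≡ 8 (mod 143)
8^2 ≡ 8^2 = 64 ≡ 64 (mod 143)
8^4 ≡ 64^2 = 4096 ≡ 92 (mod 143)
8^8 ≡ 92^2 = 8464 ≡ 27 (mod 143)
8^16 ≡ 27^2 = 729 ≡ 14 (mod 143)
8^32 ≡ 14^2 = 196 ≡ 53 (mod 143)
8^64 ≡ 53^2 = 2809 ≡ 92 (mod 143)
8^128 ≡ 92^2 = 8464 ≡ 27 (mod 143)
142 = 128 + 8 + 4 + 2 in binary powers of 2.
So 8^142 ≡ 27 · 27 · 92 · 64 ≡ 64 (mod 143).
Since 64 ≠ 1, base 8 is a Fermat witness: 143 is composite.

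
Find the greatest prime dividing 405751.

405751 = 47 · 8633
8633 = 89 · 97
97 is prime.
So 405751 = 47 · 89 · 97; the largest prime factor is 97.

97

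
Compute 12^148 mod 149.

12^1 ≡ 12 (mod 149)
12^2 ≡ 12^2 = 144 ≡ 144 (mod 149)
12^4 ≡ 144^2 = 20736 ≡ 25 (mod 149)
12^8 ≡ 25^2 = 625 ≡ 29 (mod 149)
12^16 ≡ 29^2 = 841 ≡ 96 (mod 149)
12^32 ≡ 96^2 = 9216 ≡ 127 (mod 149)
12^64 ≡ 127^2 = 16129 ≡ 37 (mod 149)
12^128 ≡ 37^2 = 1369 ≡ 28 (mod 149)
148 = 128 + 16 + 4 in binary powers of 2.
So 12^148 ≡ 28 · 96 · 25 ≡ 1 (mod 149).
Since the result is 1, base 12 gives no evidence that 149 is composite.

1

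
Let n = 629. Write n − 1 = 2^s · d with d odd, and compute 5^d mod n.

309

629 − 1 = 628 = 2^2 · 157, so d = 157.
5^1 ≡ 5 (mod 629)
5^2 ≡ 5^2 = 25 ≡ 25 (mod 629)
5^4 ≡ 25^2 = 625 ≡ 625 (mod 629)
5^8 ≡ 625^2 = 390625 ≡ 16 (mod 629)
5^16 ≡ 16^2 = 256 ≡ 256 (mod 629)
5^32 ≡ 256^2 = 65536 ≡ 120 (mod 629)
5^64 ≡ 120^2 = 14400 ≡ 562 (mod 629)
5^128 ≡ 562^2 = 315844 ≡ 86 (mod 629)
157 = 128 + 16 + 8 + 4 + 1 in binary powers of 2.
So 5^157 ≡ 86 · 256 · 16 · 625 · 5 ≡ 309 (mod 629).
Squaring chain: 309 → 502; never reaches −1, so base 5 is a Miller–Rabin witness that 629 is composite.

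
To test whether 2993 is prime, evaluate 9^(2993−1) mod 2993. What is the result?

9^1 ≡ 9 (mod 2993)
9^2 ≡ 9^2 = 81 ≡ 81 (mod 2993)
9^4 ≡ 81^2 = 6561 ≡ 575 (mod 2993)
9^8 ≡ 575^2 = 330625 ≡ 1395 (mod 2993)
9^16 ≡ 1395^2 = 1946025 ≡ 575 (mod 2993)
9^32 ≡ 575^2 = 330625 ≡ 1395 (mod 2993)
9^64 ≡ 1395^2 = 1946025 ≡ 575 (mod 2993)
9^128 ≡ 575^2 = 330625 ≡ 1395 (mod 2993)
9^256 ≡ 1395^2 = 1946025 ≡ 575 (mod 2993)
9^512 ≡ 575^2 = 330625 ≡ 1395 (mod 2993)
9^1024 ≡ 1395^2 = 1946025 ≡ 575 (mod 2993)
9^2048 ≡ 575^2 = 330625 ≡ 1395 (mod 2993)
2992 = 2048 + 512 + 256 + 128 + 32 + 16 in binary powers of 2.
So 9^2992 ≡ 1395 · 1395 · 575 · 1395 · 1395 · 575 ≡ 575 (mod 2993).
Since 575 ≠ 1, base 9 is a Fermat witness: 2993 is composite.

575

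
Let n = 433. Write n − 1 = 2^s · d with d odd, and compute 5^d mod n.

238

433 − 1 = 432 = 2^4 · 27, so d = 27.
5^1 ≡ 5 (mod 433)
5^2 ≡ 5^2 = 25 ≡ 25 (mod 433)
5^4 ≡ 25^2 = 625 ≡ 192 (mod 433)
5^8 ≡ 192^2 = 36864 ≡ 59 (mod 433)
5^16 ≡ 59^2 = 3481 ≡ 17 (mod 433)
27 = 16 + 8 + 2 + 1 in binary powers of 2.
So 5^27 ≡ 17 · 59 · 25 · 5 ≡ 238 (mod 433).
Squaring chain: 238 → 354 → 179 → 432; reaches −1, so base 5 does not prove 433 composite.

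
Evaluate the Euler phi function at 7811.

Factor: 7811 = 73 · 107.
φ(7811) = (73−1) · (107−1) = 72 · 106 = 7632.

7632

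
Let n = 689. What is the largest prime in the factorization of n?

53

689 = 13 · 53
53 is prime.
So 689 = 13 · 53; the largest prime factor is 53.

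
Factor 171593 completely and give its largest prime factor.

97

171593 = 29 · 5917
5917 = 61 · 97
97 is prime.
So 171593 = 29 · 61 · 97; the largest prime factor is 97.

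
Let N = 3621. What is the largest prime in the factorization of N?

71

3621 = 3 · 1207
1207 = 17 · 71
71 is prime.
So 3621 = 3 · 17 · 71; the largest prime factor is 71.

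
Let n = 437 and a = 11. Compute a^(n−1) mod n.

11^1 ≡ 11 (mod 437)
11^2 ≡ 11^2 = 121 ≡ 121 (mod 437)
11^4 ≡ 121^2 = 14641 ≡ 220 (mod 437)
11^8 ≡ 220^2 = 48400 ≡ 330 (mod 437)
11^16 ≡ 330^2 = 108900 ≡ 87 (mod 437)
11^32 ≡ 87^2 = 7569 ≡ 140 (mod 437)
11^64 ≡ 140^2 = 19600 ≡ 372 (mod 437)
11^128 ≡ 372^2 = 138384 ≡ 292 (mod 437)
11^256 ≡ 292^2 = 85264 ≡ 49 (mod 437)
436 = 256 + 128 + 32 + 16 + 4 in binary powers of 2.
So 11^436 ≡ 49 · 292 · 140 · 87 · 220 ≡ 315 (mod 437).
Since 315 ≠ 1, base 11 is a Fermat witness: 437 is composite.

315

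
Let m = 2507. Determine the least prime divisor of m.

2507 is odd.
Digit sum 14, not divisible by 3.
Ends in 7: not divisible by 5.
7: 2507 = 7·358 + 1
11: 2507 = 11·227 + 10
13: 2507 = 13·192 + 11
17: 2507 = 17·147 + 8
19: 2507 = 19·131 + 18
23: 2507 = 23·109

23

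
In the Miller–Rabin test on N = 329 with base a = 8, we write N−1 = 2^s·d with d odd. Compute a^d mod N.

329 − 1 = 328 = 2^3 · 41, so d = 41.
8^1 ≡ 8 (mod 329)
8^2 ≡ 8^2 = 64 ≡ 64 (mod 329)
8^4 ≡ 64^2 = 4096 ≡ 148 (mod 329)
8^8 ≡ 148^2 = 21904 ≡ 190 (mod 329)
8^16 ≡ 190^2 = 36100 ≡ 239 (mod 329)
8^32 ≡ 239^2 = 57121 ≡ 204 (mod 329)
41 = 32 + 8 + 1 in binary powers of 2.
So 8^41 ≡ 204 · 190 · 8 ≡ 162 (mod 329).
Squaring chain: 162 → 253 → 183; never reaches −1, so base 8 is a Miller–Rabin witness that 329 is composite.

162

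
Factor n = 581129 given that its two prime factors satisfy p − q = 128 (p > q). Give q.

Since p = q + 128, we have 581129 = q(q + 128), so q² + 128q − 581129 = 0.
Discriminant: 128² + 4·581129 = 16384 + 2324516 = 2340900; √2340900 = 1530.
q = (−128 + 1530)/2 = 701, and p = q + 128 = 829.
Check: 701 · 829 = 581129.

701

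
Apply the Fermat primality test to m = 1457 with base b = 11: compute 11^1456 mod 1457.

392

11^1 ≡ 11 (mod 1457)
11^2 ≡ 11^2 = 121 ≡ 121 (mod 1457)
11^4 ≡ 121^2 = 14641 ≡ 71 (mod 1457)
11^8 ≡ 71^2 = 5041 ≡ 670 (mod 1457)
11^16 ≡ 670^2 = 448900 ≡ 144 (mod 1457)
11^32 ≡ 144^2 = 20736 ≡ 338 (mod 1457)
11^64 ≡ 338^2 = 114244 ≡ 598 (mod 1457)
11^128 ≡ 598^2 = 357604 ≡ 639 (mod 1457)
11^256 ≡ 639^2 = 408321 ≡ 361 (mod 1457)
11^512 ≡ 361^2 = 130321 ≡ 648 (mod 1457)
11^1024 ≡ 648^2 = 419904 ≡ 288 (mod 1457)
1456 = 1024 + 256 + 128 + 32 + 16 in binary powers of 2.
So 11^1456 ≡ 288 · 361 · 639 · 338 · 144 ≡ 392 (mod 1457).
Since 392 ≠ 1, base 11 is a Fermat witness: 1457 is composite.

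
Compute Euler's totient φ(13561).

13300

Factor: 13561 = 71 · 191.
φ(13561) = (71−1) · (191−1) = 70 · 190 = 13300.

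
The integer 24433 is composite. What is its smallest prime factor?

53

24433 is odd.
Digit sum 16, not divisible by 3.
Ends in 3: not divisible by 5.
7: 24433 = 7·3490 + 3
11: 24433 = 11·2221 + 2
13: 24433 = 13·1879 + 6
17: 24433 = 17·1437 + 4
19: 24433 = 19·1285 + 18
23: 24433 = 23·1062 + 7
29: 24433 = 29·842 + 15
31: 24433 = 31·788 + 5
37: 24433 = 37·660 + 13
41: 24433 = 41·595 + 38
43: 24433 = 43·568 + 9
47: 24433 = 47·519 + 40
53: 24433 = 53·461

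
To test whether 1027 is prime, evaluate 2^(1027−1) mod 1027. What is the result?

2^1 ≡ 2 (mod 1027)
2^2 ≡ 2^2 = 4 ≡ 4 (mod 1027)
2^4 ≡ 4^2 = 16 ≡ 16 (mod 1027)
2^8 ≡ 16^2 = 256 ≡ 256 (mod 1027)
2^16 ≡ 256^2 = 65536 ≡ 835 (mod 1027)
2^32 ≡ 835^2 = 697225 ≡ 919 (mod 1027)
2^64 ≡ 919^2 = 844561 ≡ 367 (mod 1027)
2^128 ≡ 367^2 = 134689 ≡ 152 (mod 1027)
2^256 ≡ 152^2 = 23104 ≡ 510 (mod 1027)
2^512 ≡ 510^2 = 260100 ≡ 269 (mod 1027)
2^1024 ≡ 269^2 = 72361 ≡ 471 (mod 1027)
1026 = 1024 + 2 in binary powers of 2.
So 2^1026 ≡ 471 · 4 ≡ 857 (mod 1027).
Since 857 ≠ 1, base 2 is a Fermat witness: 1027 is composite.

857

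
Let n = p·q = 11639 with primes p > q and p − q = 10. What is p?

Since p = q + 10, we have 11639 = q(q + 10), so q² + 10q − 11639 = 0.
Discriminant: 10² + 4·11639 = 100 + 46556 = 46656; √46656 = 216.
q = (−10 + 216)/2 = 103, and p = q + 10 = 113.
Check: 103 · 113 = 11639.

113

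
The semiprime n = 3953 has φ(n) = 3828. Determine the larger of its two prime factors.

φ(n) = (p−1)(q−1) = n − (p+q) + 1, so p + q = 3953 − 3828 + 1 = 126.
p and q are the roots of t² − 126t + 3953 = 0.
Discriminant: 126² − 4·3953 = 15876 − 15812 = 64; √64 = 8.
q = (126 − 8)/2 = 59, p = (126 + 8)/2 = 67.
Check: 59 · 67 = 3953.

67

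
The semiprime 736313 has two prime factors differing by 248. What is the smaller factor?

Since p = q + 248, we have 736313 = q(q + 248), so q² + 248q − 736313 = 0.
Discriminant: 248² + 4·736313 = 61504 + 2945252 = 3006756; √3006756 = 1734.
q = (−248 + 1734)/2 = 743, and p = q + 248 = 991.
Check: 743 · 991 = 736313.

743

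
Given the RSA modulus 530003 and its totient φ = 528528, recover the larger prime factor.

φ(n) = (p−1)(q−1) = n − (p+q) + 1, so p + q = 530003 − 528528 + 1 = 1476.
p and q are the roots of t² − 1476t + 530003 = 0.
Discriminant: 1476² − 4·530003 = 2178576 − 2120012 = 58564; √58564 = 242.
q = (1476 − 242)/2 = 617, p = (1476 + 242)/2 = 859.
Check: 617 · 859 = 530003.

859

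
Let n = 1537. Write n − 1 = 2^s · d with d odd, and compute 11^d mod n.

1331

1537 − 1 = 1536 = 2^9 · 3, so d = 3.
11^1 ≡ 11 (mod 1537)
11^2 ≡ 11^2 = 121 ≡ 121 (mod 1537)
3 = 2 + 1 in binary powers of 2.
So 11^3 ≡ 121 · 11 ≡ 1331 (mod 1537).
Squaring chain: 1331 → 937 → 342 → 152 → 49 → 864 → 1051 → 1035 → 1473; never reaches −1, so base 11 is a Miller–Rabin witness that 1537 is composite.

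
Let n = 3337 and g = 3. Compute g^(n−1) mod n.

144

3^1 ≡ 3 (mod 3337)
3^2 ≡ 3^2 = 9 ≡ 9 (mod 3337)
3^4 ≡ 9^2 = 81 ≡ 81 (mod 3337)
3^8 ≡ 81^2 = 6561 ≡ 3224 (mod 3337)
3^16 ≡ 3224^2 = 10394176 ≡ 2758 (mod 3337)
3^32 ≡ 2758^2 = 7606564 ≡ 1541 (mod 3337)
3^64 ≡ 1541^2 = 2374681 ≡ 2074 (mod 3337)
3^128 ≡ 2074^2 = 4301476 ≡ 83 (mod 3337)
3^256 ≡ 83^2 = 6889 ≡ 215 (mod 3337)
3^512 ≡ 215^2 = 46225 ≡ 2844 (mod 3337)
3^1024 ≡ 2844^2 = 8088336 ≡ 2785 (mod 3337)
3^2048 ≡ 2785^2 = 7756225 ≡ 1037 (mod 3337)
3336 = 2048 + 1024 + 256 + 8 in binary powers of 2.
So 3^3336 ≡ 1037 · 2785 · 215 · 3224 ≡ 144 (mod 3337).
Since 144 ≠ 1, base 3 is a Fermat witness: 3337 is composite.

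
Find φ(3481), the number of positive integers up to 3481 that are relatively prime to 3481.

3422

Factor: 3481 = 59^2.
φ(3481) = 59^1·(59−1) = 3422.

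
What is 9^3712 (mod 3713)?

3390

9^1 ≡ 9 (mod 3713)
9^2 ≡ 9^2 = 81 ≡ 81 (mod 3713)
9^4 ≡ 81^2 = 6561 ≡ 2848 (mod 3713)
9^8 ≡ 2848^2 = 8111104 ≡ 1912 (mod 3713)
9^16 ≡ 1912^2 = 3655744 ≡ 2152 (mod 3713)
9^32 ≡ 2152^2 = 4631104 ≡ 993 (mod 3713)
9^64 ≡ 993^2 = 986049 ≡ 2104 (mod 3713)
9^128 ≡ 2104^2 = 4426816 ≡ 920 (mod 3713)
9^256 ≡ 920^2 = 846400 ≡ 3549 (mod 3713)
9^512 ≡ 3549^2 = 12595401 ≡ 905 (mod 3713)
9^1024 ≡ 905^2 = 819025 ≡ 2165 (mod 3713)
9^2048 ≡ 2165^2 = 4687225 ≡ 1419 (mod 3713)
3712 = 2048 + 1024 + 512 + 128 in binary powers of 2.
So 9^3712 ≡ 1419 · 2165 · 905 · 920 ≡ 3390 (mod 3713).
Since 3390 ≠ 1, base 9 is a Fermat witness: 3713 is composite.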